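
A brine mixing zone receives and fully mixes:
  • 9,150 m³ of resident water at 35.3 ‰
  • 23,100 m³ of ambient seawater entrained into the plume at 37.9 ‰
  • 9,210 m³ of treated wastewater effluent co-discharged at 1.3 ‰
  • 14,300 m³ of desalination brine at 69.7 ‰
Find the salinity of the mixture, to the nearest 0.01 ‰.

39.58 ‰

By conservation of dissolved salt,
salt = 9,150×35.3 + 23,100×37.9 + 9,210×1.3 + 14,300×69.7 = 322,995 + 875,490 + 11,973 + 996,710 = 2,207,168
volume = 9,150 + 23,100 + 9,210 + 14,300 = 55,760 m³
S = 2,207,168 / 55,760 = 39.5834 ‰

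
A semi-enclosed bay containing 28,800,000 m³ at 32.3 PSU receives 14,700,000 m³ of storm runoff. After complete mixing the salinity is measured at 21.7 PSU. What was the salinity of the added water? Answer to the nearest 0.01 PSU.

Salt balance: 28,800,000×32.3 + 14,700,000×S = 43,500,000×21.7
930,240,000 + 14,700,000·S = 943,950,000
S = (943,950,000 − 930,240,000) / 14,700,000 = 0.9327 PSU

0.93 PSU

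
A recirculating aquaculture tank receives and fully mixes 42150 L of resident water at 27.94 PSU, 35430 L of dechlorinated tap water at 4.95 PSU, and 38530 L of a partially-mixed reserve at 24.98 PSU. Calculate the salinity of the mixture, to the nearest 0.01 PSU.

19.94 PSU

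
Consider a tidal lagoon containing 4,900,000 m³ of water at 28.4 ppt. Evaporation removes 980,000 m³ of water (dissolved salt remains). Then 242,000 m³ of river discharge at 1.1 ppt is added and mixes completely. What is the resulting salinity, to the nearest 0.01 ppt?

33.50 ppt

After evaporation: salt = 4,900,000×28.4 = 139,160,000; volume = 4,900,000 − 980,000 = 3,920,000 m³
After mixing: salt = 139,160,000 + 242,000×1.1 = 139,426,200; volume = 3,920,000 + 242,000 = 4,162,000 m³
S = 139,426,200 / 4,162,000 = 33.4998 ppt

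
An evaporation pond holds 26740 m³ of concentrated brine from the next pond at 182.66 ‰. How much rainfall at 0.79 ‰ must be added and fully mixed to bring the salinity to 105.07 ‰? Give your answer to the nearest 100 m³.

Salt balance: 26,740×182.66 + V×0.79 = (26,740+V)×105.07
4,884,328.4 + 0.79V = 2,809,571.8 + 105.07V
2,074,756.6 = 104.28V
V = 19,896.02 m³

19900 m³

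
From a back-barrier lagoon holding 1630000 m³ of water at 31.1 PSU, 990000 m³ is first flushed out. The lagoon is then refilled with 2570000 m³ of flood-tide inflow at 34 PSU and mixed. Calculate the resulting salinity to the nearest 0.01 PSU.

Remaining after removal: 640,000 m³ at 31.1 PSU (salt = 19,904,000)
After addition: salt = 19,904,000 + 2,570,000×34 = 107,284,000; volume = 3,210,000 m³
S = 107,284,000 / 3,210,000 = 33.4218 PSU

33.42 PSU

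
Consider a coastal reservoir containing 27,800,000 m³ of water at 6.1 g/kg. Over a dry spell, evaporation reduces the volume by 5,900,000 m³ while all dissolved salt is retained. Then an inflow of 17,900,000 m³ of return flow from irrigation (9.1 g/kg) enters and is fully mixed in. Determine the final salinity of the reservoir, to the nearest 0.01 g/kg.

After evaporation: salt = 27,800,000×6.1 = 169,580,000; volume = 27,800,000 − 5,900,000 = 21,900,000 m³
After mixing: salt = 169,580,000 + 17,900,000×9.1 = 332,470,000; volume = 21,900,000 + 17,900,000 = 39,800,000 m³
S = 332,470,000 / 39,800,000 = 8.3535 g/kg

8.35 g/kg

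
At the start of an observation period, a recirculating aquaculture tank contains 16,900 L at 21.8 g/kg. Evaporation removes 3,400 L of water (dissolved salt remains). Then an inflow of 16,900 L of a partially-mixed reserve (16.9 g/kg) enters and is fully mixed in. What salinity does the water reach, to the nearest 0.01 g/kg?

21.51 g/kg

After evaporation: salt = 16,900×21.8 = 368,420; volume = 16,900 − 3,400 = 13,500 L
After mixing: salt = 368,420 + 16,900×16.9 = 654,030; volume = 13,500 + 16,900 = 30,400 L
S = 654,030 / 30,400 = 21.5141 g/kg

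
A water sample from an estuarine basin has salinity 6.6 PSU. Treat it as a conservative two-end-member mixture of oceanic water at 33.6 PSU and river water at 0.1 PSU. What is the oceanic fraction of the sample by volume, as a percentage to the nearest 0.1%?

Let g be the oceanic fraction. Salt balance per unit volume:
g×33.6 + (1−g)×0.1 = 6.6
g = (6.6 − 0.1) / (33.6 − 0.1) = 6.5/33.5 = 0.194

19.4%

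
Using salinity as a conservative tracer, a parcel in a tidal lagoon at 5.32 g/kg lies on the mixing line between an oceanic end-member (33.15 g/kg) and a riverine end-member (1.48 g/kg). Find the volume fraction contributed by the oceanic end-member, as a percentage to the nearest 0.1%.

Let g be the oceanic fraction. Salt balance per unit volume:
g×33.15 + (1−g)×1.48 = 5.32
g = (5.32 − 1.48) / (33.15 − 1.48) = 3.84/31.67 = 0.1213

12.1%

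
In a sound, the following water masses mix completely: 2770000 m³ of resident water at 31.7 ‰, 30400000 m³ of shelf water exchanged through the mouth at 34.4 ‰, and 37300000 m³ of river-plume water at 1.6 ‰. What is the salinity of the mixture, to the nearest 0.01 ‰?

Salt balance:
salt = 2,770,000×31.7 + 30,400,000×34.4 + 37,300,000×1.6 = 87,809,000 + 1,045,760,000 + 59,680,000 = 1,193,249,000
volume = 2,770,000 + 30,400,000 + 37,300,000 = 70,470,000 m³
S = 1,193,249,000 / 70,470,000 = 16.9327 ‰

16.93 ‰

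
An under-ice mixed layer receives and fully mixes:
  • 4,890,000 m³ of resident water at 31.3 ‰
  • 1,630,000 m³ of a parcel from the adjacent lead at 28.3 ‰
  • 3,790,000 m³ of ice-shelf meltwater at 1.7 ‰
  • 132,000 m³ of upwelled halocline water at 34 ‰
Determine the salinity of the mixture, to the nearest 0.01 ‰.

20.12 ‰

Weighted by volume,
salt = 4,890,000×31.3 + 1,630,000×28.3 + 3,790,000×1.7 + 132,000×34 = 153,057,000 + 46,129,000 + 6,443,000 + 4,488,000 = 210,117,000
volume = 4,890,000 + 1,630,000 + 3,790,000 + 132,000 = 10,442,000 m³
S = 210,117,000 / 10,442,000 = 20.1223 ‰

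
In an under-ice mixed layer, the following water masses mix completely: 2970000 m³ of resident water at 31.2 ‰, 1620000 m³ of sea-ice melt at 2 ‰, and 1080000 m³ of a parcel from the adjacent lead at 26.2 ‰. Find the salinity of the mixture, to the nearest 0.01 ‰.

21.90 ‰

Conserving salt mass:
salt = 2,970,000×31.2 + 1,620,000×2 + 1,080,000×26.2 = 92,664,000 + 3,240,000 + 28,296,000 = 124,200,000
volume = 2,970,000 + 1,620,000 + 1,080,000 = 5,670,000 m³
S = 124,200,000 / 5,670,000 = 21.9048 ‰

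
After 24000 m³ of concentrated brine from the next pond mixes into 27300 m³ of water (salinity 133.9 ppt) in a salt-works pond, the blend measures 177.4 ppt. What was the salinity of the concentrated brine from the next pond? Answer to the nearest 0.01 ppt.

226.88 ppt

Salt balance: 27,300×133.9 + 24,000×S = 51,300×177.4
3,655,470 + 24,000·S = 9,100,620
S = (9,100,620 − 3,655,470) / 24,000 = 226.8813 ppt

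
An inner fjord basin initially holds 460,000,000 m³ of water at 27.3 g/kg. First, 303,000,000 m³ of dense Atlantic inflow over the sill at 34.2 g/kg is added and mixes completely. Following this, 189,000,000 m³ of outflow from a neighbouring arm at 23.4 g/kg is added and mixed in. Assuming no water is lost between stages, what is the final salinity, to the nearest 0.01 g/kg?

28.72 g/kg

Salt balance:
Initial salt = 460,000,000×27.3 = 12,558,000,000
After stage 1: salt = 12,558,000,000 + 303,000,000×34.2 = 22,920,600,000; volume = 763,000,000 m³; S = 30.04 g/kg
After stage 2: salt = 22,920,600,000 + 189,000,000×23.4 = 27,343,200,000; volume = 952,000,000 m³
S = 27,343,200,000 / 952,000,000 = 28.7218 g/kg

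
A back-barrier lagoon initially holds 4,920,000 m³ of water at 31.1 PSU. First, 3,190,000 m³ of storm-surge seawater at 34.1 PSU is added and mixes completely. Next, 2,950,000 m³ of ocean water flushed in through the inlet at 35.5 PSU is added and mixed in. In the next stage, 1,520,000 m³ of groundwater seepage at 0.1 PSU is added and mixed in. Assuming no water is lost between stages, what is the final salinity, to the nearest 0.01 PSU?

Conserving salt mass:
Initial salt = 4,920,000×31.1 = 153,012,000
After stage 1: salt = 153,012,000 + 3,190,000×34.1 = 261,791,000; volume = 8,110,000 m³; S = 32.28 PSU
After stage 2: salt = 261,791,000 + 2,950,000×35.5 = 366,516,000; volume = 11,060,000 m³; S = 33.139 PSU
After stage 3: salt = 366,516,000 + 1,520,000×0.1 = 366,668,000; volume = 12,580,000 m³
S = 366,668,000 / 12,580,000 = 29.1469 PSU

29.15 PSU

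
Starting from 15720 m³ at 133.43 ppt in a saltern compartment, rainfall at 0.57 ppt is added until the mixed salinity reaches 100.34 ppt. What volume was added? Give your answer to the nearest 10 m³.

Salt balance: 15,720×133.43 + V×0.57 = (15,720+V)×100.34
2,097,519.6 + 0.57V = 1,577,344.8 + 100.34V
520,174.8 = 99.77V
V = 5,213.74 m³

5210 m³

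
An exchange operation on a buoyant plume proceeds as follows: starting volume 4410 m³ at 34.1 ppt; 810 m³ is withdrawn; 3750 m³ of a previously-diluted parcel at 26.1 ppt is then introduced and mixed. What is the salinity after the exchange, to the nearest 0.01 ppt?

Remaining after removal: 3,600 m³ at 34.1 ppt (salt = 122,760)
After addition: salt = 122,760 + 3,750×26.1 = 220,635; volume = 7,350 m³
S = 220,635 / 7,350 = 30.0184 ppt

30.02 ppt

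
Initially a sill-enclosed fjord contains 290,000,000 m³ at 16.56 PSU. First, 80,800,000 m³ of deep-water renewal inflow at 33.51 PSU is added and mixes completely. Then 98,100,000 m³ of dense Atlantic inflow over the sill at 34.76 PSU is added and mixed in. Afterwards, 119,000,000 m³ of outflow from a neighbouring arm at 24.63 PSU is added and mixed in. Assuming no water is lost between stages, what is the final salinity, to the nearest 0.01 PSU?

23.56 PSU

Total salt / total volume:
Initial salt = 290,000,000×16.56 = 4,802,400,000
After stage 1: salt = 4,802,400,000 + 80,800,000×33.51 = 7,510,008,000; volume = 370,800,000 m³; S = 20.254 PSU
After stage 2: salt = 7,510,008,000 + 98,100,000×34.76 = 10,919,964,000; volume = 468,900,000 m³; S = 23.288 PSU
After stage 3: salt = 10,919,964,000 + 119,000,000×24.63 = 13,850,934,000; volume = 587,900,000 m³
S = 13,850,934,000 / 587,900,000 = 23.56 PSU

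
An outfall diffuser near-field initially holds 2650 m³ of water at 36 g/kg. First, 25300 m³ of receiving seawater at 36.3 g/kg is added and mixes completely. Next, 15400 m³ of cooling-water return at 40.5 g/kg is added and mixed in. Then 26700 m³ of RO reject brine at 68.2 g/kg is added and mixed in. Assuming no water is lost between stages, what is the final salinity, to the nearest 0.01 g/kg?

49.37 g/kg

Total salt / total volume:
Initial salt = 2,650×36 = 95,400
After stage 1: salt = 95,400 + 25,300×36.3 = 1,013,790; volume = 27,950 m³; S = 36.272 g/kg
After stage 2: salt = 1,013,790 + 15,400×40.5 = 1,637,490; volume = 43,350 m³; S = 37.774 g/kg
After stage 3: salt = 1,637,490 + 26,700×68.2 = 3,458,430; volume = 70,050 m³
S = 3,458,430 / 70,050 = 49.3709 g/kg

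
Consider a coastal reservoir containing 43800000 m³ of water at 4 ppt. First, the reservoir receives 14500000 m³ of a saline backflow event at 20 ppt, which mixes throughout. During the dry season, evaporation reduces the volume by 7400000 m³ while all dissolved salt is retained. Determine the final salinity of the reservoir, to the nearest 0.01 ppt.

After mixing: salt = 43,800,000×4 + 14,500,000×20 = 465,200,000; volume = 58,300,000 m³
After evaporation: salt unchanged = 465,200,000; volume = 58,300,000 − 7,400,000 = 50,900,000 m³
S = 465,200,000 / 50,900,000 = 9.1395 ppt

9.14 ppt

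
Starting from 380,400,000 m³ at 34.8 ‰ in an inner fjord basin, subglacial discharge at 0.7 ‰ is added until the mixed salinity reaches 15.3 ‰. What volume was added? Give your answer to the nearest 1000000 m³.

508000000 m³

Salt balance: 380,400,000×34.8 + V×0.7 = (380,400,000+V)×15.3
13,237,920,000 + 0.7V = 5,820,120,000 + 15.3V
7,417,800,000 = 14.6V
V = 508,068,493.15 m³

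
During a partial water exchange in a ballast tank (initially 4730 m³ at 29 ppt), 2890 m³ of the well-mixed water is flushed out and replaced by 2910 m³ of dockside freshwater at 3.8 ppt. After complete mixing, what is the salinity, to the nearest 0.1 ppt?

Remaining after removal: 1,840 m³ at 29 ppt (salt = 53,360)
After addition: salt = 53,360 + 2,910×3.8 = 64,418; volume = 4,750 m³
S = 64,418 / 4,750 = 13.5617 ppt

13.6 ppt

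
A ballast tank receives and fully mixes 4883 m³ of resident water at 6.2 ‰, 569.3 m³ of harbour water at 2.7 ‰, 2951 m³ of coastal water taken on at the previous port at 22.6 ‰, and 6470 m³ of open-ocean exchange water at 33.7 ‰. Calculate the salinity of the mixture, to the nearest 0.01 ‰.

Conserving salt mass:
salt = 4,883×6.2 + 569.3×2.7 + 2,951×22.6 + 6,470×33.7 = 30,274.6 + 1,537.11 + 66,692.6 + 218,039 = 316,543.31
volume = 4,883 + 569.3 + 2,951 + 6,470 = 14,873.3 m³
S = 316,543.31 / 14,873.3 = 21.2827 ‰

21.28 ‰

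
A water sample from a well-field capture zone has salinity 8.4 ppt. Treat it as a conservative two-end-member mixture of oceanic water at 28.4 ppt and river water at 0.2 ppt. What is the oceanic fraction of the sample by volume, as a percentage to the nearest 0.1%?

Let g be the oceanic fraction. Salt balance per unit volume:
g×28.4 + (1−g)×0.2 = 8.4
g = (8.4 − 0.2) / (28.4 − 0.2) = 8.2/28.2 = 0.2908

29.1%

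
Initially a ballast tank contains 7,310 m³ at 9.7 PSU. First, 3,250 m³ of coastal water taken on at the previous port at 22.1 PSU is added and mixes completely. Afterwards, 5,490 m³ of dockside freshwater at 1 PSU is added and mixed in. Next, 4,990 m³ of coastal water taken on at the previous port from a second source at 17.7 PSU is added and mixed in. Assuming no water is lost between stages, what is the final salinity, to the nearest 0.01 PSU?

Conserving salt mass:
Initial salt = 7,310×9.7 = 70,907
After stage 1: salt = 70,907 + 3,250×22.1 = 142,732; volume = 10,560 m³; S = 13.516 PSU
After stage 2: salt = 142,732 + 5,490×1 = 148,222; volume = 16,050 m³; S = 9.235 PSU
After stage 3: salt = 148,222 + 4,990×17.7 = 236,545; volume = 21,040 m³
S = 236,545 / 21,040 = 11.2426 PSU

11.24 PSU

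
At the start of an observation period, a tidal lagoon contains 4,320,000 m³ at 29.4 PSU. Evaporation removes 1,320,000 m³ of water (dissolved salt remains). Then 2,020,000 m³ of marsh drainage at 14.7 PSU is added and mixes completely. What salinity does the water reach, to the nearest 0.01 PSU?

After evaporation: salt = 4,320,000×29.4 = 127,008,000; volume = 4,320,000 − 1,320,000 = 3,000,000 m³
After mixing: salt = 127,008,000 + 2,020,000×14.7 = 156,702,000; volume = 3,000,000 + 2,020,000 = 5,020,000 m³
S = 156,702,000 / 5,020,000 = 31.2155 PSU

31.22 PSU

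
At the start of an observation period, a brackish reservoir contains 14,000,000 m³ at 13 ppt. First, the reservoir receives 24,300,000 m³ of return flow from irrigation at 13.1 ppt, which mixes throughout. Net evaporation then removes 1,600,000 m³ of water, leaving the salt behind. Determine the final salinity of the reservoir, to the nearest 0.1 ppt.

13.6 ppt

After mixing: salt = 14,000,000×13 + 24,300,000×13.1 = 500,330,000; volume = 38,300,000 m³
After evaporation: salt unchanged = 500,330,000; volume = 38,300,000 − 1,600,000 = 36,700,000 m³
S = 500,330,000 / 36,700,000 = 13.633 ppt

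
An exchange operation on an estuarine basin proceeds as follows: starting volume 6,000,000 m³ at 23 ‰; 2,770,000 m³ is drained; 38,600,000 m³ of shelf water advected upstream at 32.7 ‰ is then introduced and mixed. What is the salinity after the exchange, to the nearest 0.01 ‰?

Remaining after removal: 3,230,000 m³ at 23 ‰ (salt = 74,290,000)
After addition: salt = 74,290,000 + 38,600,000×32.7 = 1,336,510,000; volume = 41,830,000 m³
S = 1,336,510,000 / 41,830,000 = 31.951 ‰

31.95 ‰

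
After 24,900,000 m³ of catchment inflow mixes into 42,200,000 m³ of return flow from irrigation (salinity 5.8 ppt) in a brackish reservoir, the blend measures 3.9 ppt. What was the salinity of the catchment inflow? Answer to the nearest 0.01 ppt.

Salt balance: 42,200,000×5.8 + 24,900,000×S = 67,100,000×3.9
244,760,000 + 24,900,000·S = 261,690,000
S = (261,690,000 − 244,760,000) / 24,900,000 = 0.6799 ppt

0.68 ppt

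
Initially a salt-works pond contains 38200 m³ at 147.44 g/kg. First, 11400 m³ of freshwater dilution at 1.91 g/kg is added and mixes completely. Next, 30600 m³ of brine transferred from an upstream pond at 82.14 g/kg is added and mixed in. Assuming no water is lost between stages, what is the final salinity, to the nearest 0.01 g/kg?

101.84 g/kg

Conserving salt mass:
Initial salt = 38,200×147.44 = 5,632,208
After stage 1: salt = 5,632,208 + 11,400×1.91 = 5,653,982; volume = 49,600 m³; S = 113.992 g/kg
After stage 2: salt = 5,653,982 + 30,600×82.14 = 8,167,466; volume = 80,200 m³
S = 8,167,466 / 80,200 = 101.8387 g/kg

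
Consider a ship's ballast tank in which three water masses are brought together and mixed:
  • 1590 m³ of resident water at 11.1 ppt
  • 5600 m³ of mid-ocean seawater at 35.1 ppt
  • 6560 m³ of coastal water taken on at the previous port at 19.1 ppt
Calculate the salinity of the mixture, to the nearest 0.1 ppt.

24.7 ppt

Mass of salt is conserved:
salt = 1,590×11.1 + 5,600×35.1 + 6,560×19.1 = 17,649 + 196,560 + 125,296 = 339,505
volume = 1,590 + 5,600 + 6,560 = 13,750 m³
S = 339,505 / 13,750 = 24.691 ppt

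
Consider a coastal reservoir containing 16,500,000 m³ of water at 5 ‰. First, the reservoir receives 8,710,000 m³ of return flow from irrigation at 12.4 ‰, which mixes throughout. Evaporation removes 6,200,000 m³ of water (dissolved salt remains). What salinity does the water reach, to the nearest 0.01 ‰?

After mixing: salt = 16,500,000×5 + 8,710,000×12.4 = 190,504,000; volume = 25,210,000 m³
After evaporation: salt unchanged = 190,504,000; volume = 25,210,000 − 6,200,000 = 19,010,000 m³
S = 190,504,000 / 19,010,000 = 10.0213 ‰

10.02 ‰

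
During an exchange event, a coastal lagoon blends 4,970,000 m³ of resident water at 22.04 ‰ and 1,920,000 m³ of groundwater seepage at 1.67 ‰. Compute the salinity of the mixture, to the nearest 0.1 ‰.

Weighted by volume,
salt = 4,970,000×22.04 + 1,920,000×1.67 = 109,538,800 + 3,206,400 = 112,745,200
volume = 4,970,000 + 1,920,000 = 6,890,000 m³
S = 112,745,200 / 6,890,000 = 16.364 ‰

16.4 ‰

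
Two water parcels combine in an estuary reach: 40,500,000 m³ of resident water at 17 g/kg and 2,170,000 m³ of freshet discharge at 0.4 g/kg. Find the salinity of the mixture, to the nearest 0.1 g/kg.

16.2 g/kg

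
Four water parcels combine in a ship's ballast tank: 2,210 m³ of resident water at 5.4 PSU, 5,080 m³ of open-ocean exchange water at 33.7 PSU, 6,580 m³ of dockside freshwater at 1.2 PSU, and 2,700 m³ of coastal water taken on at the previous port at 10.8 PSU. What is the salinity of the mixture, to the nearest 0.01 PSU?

13.29 PSU

Total salt / total volume:
salt = 2,210×5.4 + 5,080×33.7 + 6,580×1.2 + 2,700×10.8 = 11,934 + 171,196 + 7,896 + 29,160 = 220,186
volume = 2,210 + 5,080 + 6,580 + 2,700 = 16,570 m³
S = 220,186 / 16,570 = 13.2882 PSU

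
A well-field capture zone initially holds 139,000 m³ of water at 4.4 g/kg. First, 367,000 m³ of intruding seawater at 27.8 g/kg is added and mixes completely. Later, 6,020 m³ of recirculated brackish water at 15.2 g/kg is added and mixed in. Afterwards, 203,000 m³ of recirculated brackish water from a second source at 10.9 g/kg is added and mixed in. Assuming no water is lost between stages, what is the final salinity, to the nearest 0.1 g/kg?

Mass of salt is conserved:
Initial salt = 139,000×4.4 = 611,600
After stage 1: salt = 611,600 + 367,000×27.8 = 10,814,200; volume = 506,000 m³; S = 21.372 g/kg
After stage 2: salt = 10,814,200 + 6,020×15.2 = 10,905,704; volume = 512,020 m³; S = 21.299 g/kg
After stage 3: salt = 10,905,704 + 203,000×10.9 = 13,118,404; volume = 715,020 m³
S = 13,118,404 / 715,020 = 18.3469 g/kg

18.3 g/kg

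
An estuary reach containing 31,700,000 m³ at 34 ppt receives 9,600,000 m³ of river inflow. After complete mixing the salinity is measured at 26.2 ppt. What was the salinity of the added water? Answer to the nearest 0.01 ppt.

Salt balance: 31,700,000×34 + 9,600,000×S = 41,300,000×26.2
1,077,800,000 + 9,600,000·S = 1,082,060,000
S = (1,082,060,000 − 1,077,800,000) / 9,600,000 = 0.4438 ppt

0.44 ppt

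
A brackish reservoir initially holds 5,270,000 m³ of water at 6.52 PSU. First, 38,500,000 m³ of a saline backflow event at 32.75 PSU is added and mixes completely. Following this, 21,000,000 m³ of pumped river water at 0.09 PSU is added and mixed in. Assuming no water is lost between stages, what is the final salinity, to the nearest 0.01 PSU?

20.03 PSU

Weighted by volume,
Initial salt = 5,270,000×6.52 = 34,360,400
After stage 1: salt = 34,360,400 + 38,500,000×32.75 = 1,295,235,400; volume = 43,770,000 m³; S = 29.592 PSU
After stage 2: salt = 1,295,235,400 + 21,000,000×0.09 = 1,297,125,400; volume = 64,770,000 m³
S = 1,297,125,400 / 64,770,000 = 20.0266 PSU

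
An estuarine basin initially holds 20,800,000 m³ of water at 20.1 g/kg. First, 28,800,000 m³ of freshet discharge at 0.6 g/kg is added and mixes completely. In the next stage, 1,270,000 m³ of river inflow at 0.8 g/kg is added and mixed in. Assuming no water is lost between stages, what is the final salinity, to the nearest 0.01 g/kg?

8.58 g/kg

Total salt / total volume:
Initial salt = 20,800,000×20.1 = 418,080,000
After stage 1: salt = 418,080,000 + 28,800,000×0.6 = 435,360,000; volume = 49,600,000 m³; S = 8.777 g/kg
After stage 2: salt = 435,360,000 + 1,270,000×0.8 = 436,376,000; volume = 50,870,000 m³
S = 436,376,000 / 50,870,000 = 8.5783 g/kg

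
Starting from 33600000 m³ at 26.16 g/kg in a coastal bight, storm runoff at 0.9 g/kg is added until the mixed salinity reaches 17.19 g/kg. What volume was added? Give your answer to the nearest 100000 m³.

18500000 m³

Salt balance: 33,600,000×26.16 + V×0.9 = (33,600,000+V)×17.19
878,976,000 + 0.9V = 577,584,000 + 17.19V
301,392,000 = 16.29V
V = 18,501,657.46 m³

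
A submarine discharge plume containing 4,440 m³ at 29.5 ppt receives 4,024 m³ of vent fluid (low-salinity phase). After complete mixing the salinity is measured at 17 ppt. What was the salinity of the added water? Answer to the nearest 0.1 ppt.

3.2 ppt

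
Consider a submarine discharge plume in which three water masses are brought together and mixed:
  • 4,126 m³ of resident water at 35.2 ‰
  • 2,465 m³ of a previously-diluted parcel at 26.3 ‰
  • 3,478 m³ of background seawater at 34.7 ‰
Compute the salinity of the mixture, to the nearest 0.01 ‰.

32.85 ‰

By conservation of dissolved salt,
salt = 4,126×35.2 + 2,465×26.3 + 3,478×34.7 = 145,235.2 + 64,829.5 + 120,686.6 = 330,751.3
volume = 4,126 + 2,465 + 3,478 = 10,069 m³
S = 330,751.3 / 10,069 = 32.8485 ‰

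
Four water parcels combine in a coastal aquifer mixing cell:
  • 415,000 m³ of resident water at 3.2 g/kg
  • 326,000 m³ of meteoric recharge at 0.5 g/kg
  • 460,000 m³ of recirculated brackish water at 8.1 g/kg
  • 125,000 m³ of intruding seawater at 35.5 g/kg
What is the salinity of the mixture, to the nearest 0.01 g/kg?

By conservation of dissolved salt,
salt = 415,000×3.2 + 326,000×0.5 + 460,000×8.1 + 125,000×35.5 = 1,328,000 + 163,000 + 3,726,000 + 4,437,500 = 9,654,500
volume = 415,000 + 326,000 + 460,000 + 125,000 = 1,326,000 m³
S = 9,654,500 / 1,326,000 = 7.2809 g/kg

7.28 g/kg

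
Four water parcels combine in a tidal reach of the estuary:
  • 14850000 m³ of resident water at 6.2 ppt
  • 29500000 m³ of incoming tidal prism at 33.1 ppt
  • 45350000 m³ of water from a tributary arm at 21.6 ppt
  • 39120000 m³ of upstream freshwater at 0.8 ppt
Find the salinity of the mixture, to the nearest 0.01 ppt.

16.14 ppt

Salt balance:
salt = 14,850,000×6.2 + 29,500,000×33.1 + 45,350,000×21.6 + 39,120,000×0.8 = 92,070,000 + 976,450,000 + 979,560,000 + 31,296,000 = 2,079,376,000
volume = 14,850,000 + 29,500,000 + 45,350,000 + 39,120,000 = 128,820,000 m³
S = 2,079,376,000 / 128,820,000 = 16.1417 ppt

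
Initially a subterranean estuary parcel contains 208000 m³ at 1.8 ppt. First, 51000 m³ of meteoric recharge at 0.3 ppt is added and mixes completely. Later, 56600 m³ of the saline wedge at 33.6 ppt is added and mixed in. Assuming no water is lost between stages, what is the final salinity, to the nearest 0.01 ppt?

7.26 ppt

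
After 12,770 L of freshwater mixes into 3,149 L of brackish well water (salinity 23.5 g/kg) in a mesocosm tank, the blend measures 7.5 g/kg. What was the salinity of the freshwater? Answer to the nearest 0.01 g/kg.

3.55 g/kg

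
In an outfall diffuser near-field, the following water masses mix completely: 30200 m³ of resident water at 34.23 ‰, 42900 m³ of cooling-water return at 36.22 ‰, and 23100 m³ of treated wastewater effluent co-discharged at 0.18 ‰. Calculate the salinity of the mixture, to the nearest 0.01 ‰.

Mass of salt is conserved:
salt = 30,200×34.23 + 42,900×36.22 + 23,100×0.18 = 1,033,746 + 1,553,838 + 4,158 = 2,591,742
volume = 30,200 + 42,900 + 23,100 = 96,200 m³
S = 2,591,742 / 96,200 = 26.9412 ‰

26.94 ‰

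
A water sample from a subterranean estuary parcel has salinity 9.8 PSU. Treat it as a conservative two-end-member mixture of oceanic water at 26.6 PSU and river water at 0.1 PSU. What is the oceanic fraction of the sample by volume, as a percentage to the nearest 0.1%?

36.6%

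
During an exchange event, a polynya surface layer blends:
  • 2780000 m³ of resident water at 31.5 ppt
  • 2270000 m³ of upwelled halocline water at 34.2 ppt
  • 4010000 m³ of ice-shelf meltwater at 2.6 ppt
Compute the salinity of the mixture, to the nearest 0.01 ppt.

Weighted by volume,
salt = 2,780,000×31.5 + 2,270,000×34.2 + 4,010,000×2.6 = 87,570,000 + 77,634,000 + 10,426,000 = 175,630,000
volume = 2,780,000 + 2,270,000 + 4,010,000 = 9,060,000 m³
S = 175,630,000 / 9,060,000 = 19.3852 ppt

19.39 ppt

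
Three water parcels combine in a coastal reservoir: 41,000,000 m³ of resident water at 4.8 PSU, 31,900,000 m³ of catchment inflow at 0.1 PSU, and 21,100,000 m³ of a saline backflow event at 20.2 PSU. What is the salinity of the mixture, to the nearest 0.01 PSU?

6.66 PSU

Conserving salt mass:
salt = 41,000,000×4.8 + 31,900,000×0.1 + 21,100,000×20.2 = 196,800,000 + 3,190,000 + 426,220,000 = 626,210,000
volume = 41,000,000 + 31,900,000 + 21,100,000 = 94,000,000 m³
S = 626,210,000 / 94,000,000 = 6.6618 PSU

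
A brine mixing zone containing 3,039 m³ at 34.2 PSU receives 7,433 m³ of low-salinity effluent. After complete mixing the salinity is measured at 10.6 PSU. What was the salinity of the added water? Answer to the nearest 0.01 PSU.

Salt balance: 3,039×34.2 + 7,433×S = 10,472×10.6
103,933.8 + 7,433·S = 111,003.2
S = (111,003.2 − 103,933.8) / 7,433 = 0.9511 PSU

0.95 PSU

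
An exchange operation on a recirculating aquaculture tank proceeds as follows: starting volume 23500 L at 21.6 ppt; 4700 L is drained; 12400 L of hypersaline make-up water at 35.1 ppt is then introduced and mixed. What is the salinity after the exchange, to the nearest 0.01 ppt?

Remaining after removal: 18,800 L at 21.6 ppt (salt = 406,080)
After addition: salt = 406,080 + 12,400×35.1 = 841,320; volume = 31,200 L
S = 841,320 / 31,200 = 26.9654 ppt

26.97 ppt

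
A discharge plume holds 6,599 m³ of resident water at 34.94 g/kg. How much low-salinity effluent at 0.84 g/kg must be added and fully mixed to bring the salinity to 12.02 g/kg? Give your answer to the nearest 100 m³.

Salt balance: 6,599×34.94 + V×0.84 = (6,599+V)×12.02
230,569.06 + 0.84V = 79,319.98 + 12.02V
151,249.08 = 11.18V
V = 13,528.54 m³

13500 m³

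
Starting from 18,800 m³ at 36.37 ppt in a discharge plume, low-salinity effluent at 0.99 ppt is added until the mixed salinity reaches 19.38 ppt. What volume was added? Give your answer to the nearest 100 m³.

Salt balance: 18,800×36.37 + V×0.99 = (18,800+V)×19.38
683,756 + 0.99V = 364,344 + 19.38V
319,412 = 18.39V
V = 17,368.79 m³

17400 m³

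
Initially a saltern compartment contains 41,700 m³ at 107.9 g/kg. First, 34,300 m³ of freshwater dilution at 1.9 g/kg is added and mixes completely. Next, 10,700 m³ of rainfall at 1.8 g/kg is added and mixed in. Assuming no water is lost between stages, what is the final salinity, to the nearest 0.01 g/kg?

Total salt / total volume:
Initial salt = 41,700×107.9 = 4,499,430
After stage 1: salt = 4,499,430 + 34,300×1.9 = 4,564,600; volume = 76,000 m³; S = 60.061 g/kg
After stage 2: salt = 4,564,600 + 10,700×1.8 = 4,583,860; volume = 86,700 m³
S = 4,583,860 / 86,700 = 52.8704 g/kg

52.87 g/kg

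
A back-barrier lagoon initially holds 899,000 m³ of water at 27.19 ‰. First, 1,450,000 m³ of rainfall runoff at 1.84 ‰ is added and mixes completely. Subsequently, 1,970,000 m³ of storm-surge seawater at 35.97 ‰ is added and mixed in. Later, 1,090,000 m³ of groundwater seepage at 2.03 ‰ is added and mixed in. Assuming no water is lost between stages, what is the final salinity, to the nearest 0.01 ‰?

18.52 ‰

Total salt / total volume:
Initial salt = 899,000×27.19 = 24,443,810
After stage 1: salt = 24,443,810 + 1,450,000×1.84 = 27,111,810; volume = 2,349,000 m³; S = 11.542 ‰
After stage 2: salt = 27,111,810 + 1,970,000×35.97 = 97,972,710; volume = 4,319,000 m³; S = 22.684 ‰
After stage 3: salt = 97,972,710 + 1,090,000×2.03 = 100,185,410; volume = 5,409,000 m³
S = 100,185,410 / 5,409,000 = 18.522 ‰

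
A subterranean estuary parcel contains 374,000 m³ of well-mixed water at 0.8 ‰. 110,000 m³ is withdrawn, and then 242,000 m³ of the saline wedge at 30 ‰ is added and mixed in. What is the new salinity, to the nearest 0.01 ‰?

14.77 ‰

Remaining after removal: 264,000 m³ at 0.8 ‰ (salt = 211,200)
After addition: salt = 211,200 + 242,000×30 = 7,471,200; volume = 506,000 m³
S = 7,471,200 / 506,000 = 14.7652 ‰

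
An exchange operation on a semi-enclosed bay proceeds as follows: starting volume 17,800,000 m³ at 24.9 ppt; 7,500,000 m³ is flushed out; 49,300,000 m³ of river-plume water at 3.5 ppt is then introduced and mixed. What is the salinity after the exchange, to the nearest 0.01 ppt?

7.20 ppt

Remaining after removal: 10,300,000 m³ at 24.9 ppt (salt = 256,470,000)
After addition: salt = 256,470,000 + 49,300,000×3.5 = 429,020,000; volume = 59,600,000 m³
S = 429,020,000 / 59,600,000 = 7.1983 ppt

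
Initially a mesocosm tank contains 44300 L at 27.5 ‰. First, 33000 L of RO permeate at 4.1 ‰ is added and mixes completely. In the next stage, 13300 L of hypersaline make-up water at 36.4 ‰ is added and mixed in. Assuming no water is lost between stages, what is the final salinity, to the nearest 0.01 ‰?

20.28 ‰

Weighted by volume,
Initial salt = 44,300×27.5 = 1,218,250
After stage 1: salt = 1,218,250 + 33,000×4.1 = 1,353,550; volume = 77,300 L; S = 17.51 ‰
After stage 2: salt = 1,353,550 + 13,300×36.4 = 1,837,670; volume = 90,600 L
S = 1,837,670 / 90,600 = 20.2833 ‰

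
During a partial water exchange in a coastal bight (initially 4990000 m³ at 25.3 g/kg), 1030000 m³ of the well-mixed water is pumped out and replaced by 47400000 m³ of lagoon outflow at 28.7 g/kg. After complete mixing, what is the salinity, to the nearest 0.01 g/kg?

Remaining after removal: 3,960,000 m³ at 25.3 g/kg (salt = 100,188,000)
After addition: salt = 100,188,000 + 47,400,000×28.7 = 1,460,568,000; volume = 51,360,000 m³
S = 1,460,568,000 / 51,360,000 = 28.4379 g/kg

28.44 g/kg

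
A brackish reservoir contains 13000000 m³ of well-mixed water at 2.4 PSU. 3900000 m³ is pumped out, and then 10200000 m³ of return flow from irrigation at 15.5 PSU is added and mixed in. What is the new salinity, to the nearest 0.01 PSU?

Remaining after removal: 9,100,000 m³ at 2.4 PSU (salt = 21,840,000)
After addition: salt = 21,840,000 + 10,200,000×15.5 = 179,940,000; volume = 19,300,000 m³
S = 179,940,000 / 19,300,000 = 9.3233 PSU

9.32 PSU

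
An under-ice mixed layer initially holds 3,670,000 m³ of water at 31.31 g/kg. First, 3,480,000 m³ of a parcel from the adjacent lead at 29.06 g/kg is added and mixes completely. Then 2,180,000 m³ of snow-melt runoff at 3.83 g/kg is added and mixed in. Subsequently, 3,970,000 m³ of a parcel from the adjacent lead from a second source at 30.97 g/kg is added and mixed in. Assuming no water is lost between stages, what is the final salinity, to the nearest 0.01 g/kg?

26.12 g/kg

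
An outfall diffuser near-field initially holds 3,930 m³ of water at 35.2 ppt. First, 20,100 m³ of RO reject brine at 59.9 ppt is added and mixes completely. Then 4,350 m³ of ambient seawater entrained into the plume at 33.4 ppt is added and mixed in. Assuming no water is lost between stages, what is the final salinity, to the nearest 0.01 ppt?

52.42 ppt

Salt balance:
Initial salt = 3,930×35.2 = 138,336
After stage 1: salt = 138,336 + 20,100×59.9 = 1,342,326; volume = 24,030 m³; S = 55.86 ppt
After stage 2: salt = 1,342,326 + 4,350×33.4 = 1,487,616; volume = 28,380 m³
S = 1,487,616 / 28,380 = 52.4178 ppt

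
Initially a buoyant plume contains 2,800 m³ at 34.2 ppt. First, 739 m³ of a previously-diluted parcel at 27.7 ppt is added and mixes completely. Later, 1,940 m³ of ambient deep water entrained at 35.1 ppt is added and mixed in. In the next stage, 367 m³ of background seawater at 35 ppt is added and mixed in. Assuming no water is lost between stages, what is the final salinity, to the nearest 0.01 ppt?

Salt balance:
Initial salt = 2,800×34.2 = 95,760
After stage 1: salt = 95,760 + 739×27.7 = 116,230.3; volume = 3,539 m³; S = 32.843 ppt
After stage 2: salt = 116,230.3 + 1,940×35.1 = 184,324.3; volume = 5,479 m³; S = 33.642 ppt
After stage 3: salt = 184,324.3 + 367×35 = 197,169.3; volume = 5,846 m³
S = 197,169.3 / 5,846 = 33.7272 ppt

33.73 ppt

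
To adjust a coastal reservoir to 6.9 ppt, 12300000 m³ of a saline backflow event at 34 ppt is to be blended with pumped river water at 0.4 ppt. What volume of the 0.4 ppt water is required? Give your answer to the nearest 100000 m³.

51300000 m³

Salt balance: 12,300,000×34 + V×0.4 = (12,300,000+V)×6.9
418,200,000 + 0.4V = 84,870,000 + 6.9V
333,330,000 = 6.5V
V = 51,281,538.46 m³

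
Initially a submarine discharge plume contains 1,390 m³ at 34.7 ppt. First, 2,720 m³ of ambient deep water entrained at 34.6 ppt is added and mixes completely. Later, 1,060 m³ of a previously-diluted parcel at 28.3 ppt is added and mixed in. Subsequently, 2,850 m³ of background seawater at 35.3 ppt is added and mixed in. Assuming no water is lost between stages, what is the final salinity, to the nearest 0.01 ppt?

34.03 ppt

Salt balance:
Initial salt = 1,390×34.7 = 48,233
After stage 1: salt = 48,233 + 2,720×34.6 = 142,345; volume = 4,110 m³; S = 34.634 ppt
After stage 2: salt = 142,345 + 1,060×28.3 = 172,343; volume = 5,170 m³; S = 33.335 ppt
After stage 3: salt = 172,343 + 2,850×35.3 = 272,948; volume = 8,020 m³
S = 272,948 / 8,020 = 34.0334 ppt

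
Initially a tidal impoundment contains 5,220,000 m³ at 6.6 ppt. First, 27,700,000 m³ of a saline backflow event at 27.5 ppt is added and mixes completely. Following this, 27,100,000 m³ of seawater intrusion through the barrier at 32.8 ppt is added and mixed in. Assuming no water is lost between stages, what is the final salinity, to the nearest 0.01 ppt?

Total salt / total volume:
Initial salt = 5,220,000×6.6 = 34,452,000
After stage 1: salt = 34,452,000 + 27,700,000×27.5 = 796,202,000; volume = 32,920,000 m³; S = 24.186 ppt
After stage 2: salt = 796,202,000 + 27,100,000×32.8 = 1,685,082,000; volume = 60,020,000 m³
S = 1,685,082,000 / 60,020,000 = 28.0753 ppt

28.08 ppt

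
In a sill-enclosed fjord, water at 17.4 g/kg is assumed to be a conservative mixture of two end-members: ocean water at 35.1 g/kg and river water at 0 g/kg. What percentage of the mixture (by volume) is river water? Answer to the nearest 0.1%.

Let f be the freshwater fraction. Salt balance per unit volume:
f×0 + (1−f)×35.1 = 17.4
f = (35.1 − 17.4) / (35.1 − 0) = 17.7/35.1 = 0.5043

50.4%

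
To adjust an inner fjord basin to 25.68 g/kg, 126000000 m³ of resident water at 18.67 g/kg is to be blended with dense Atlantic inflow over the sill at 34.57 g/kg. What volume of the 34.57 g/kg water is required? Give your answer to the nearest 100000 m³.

99400000 m³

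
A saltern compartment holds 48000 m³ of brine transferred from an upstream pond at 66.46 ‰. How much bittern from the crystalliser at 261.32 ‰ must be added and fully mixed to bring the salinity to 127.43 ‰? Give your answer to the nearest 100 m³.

21900 m³

Salt balance: 48,000×66.46 + V×261.32 = (48,000+V)×127.43
3,190,080 + 261.32V = 6,116,640 + 127.43V
2,926,560 = 133.89V
V = 21,857.94 m³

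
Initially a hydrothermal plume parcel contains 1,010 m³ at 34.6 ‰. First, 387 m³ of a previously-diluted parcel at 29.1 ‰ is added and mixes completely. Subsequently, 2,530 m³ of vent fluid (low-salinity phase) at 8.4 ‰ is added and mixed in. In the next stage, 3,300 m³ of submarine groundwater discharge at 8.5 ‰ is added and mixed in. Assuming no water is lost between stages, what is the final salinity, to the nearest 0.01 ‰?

13.22 ‰

Weighted by volume,
Initial salt = 1,010×34.6 = 34,946
After stage 1: salt = 34,946 + 387×29.1 = 46,207.7; volume = 1,397 m³; S = 33.076 ‰
After stage 2: salt = 46,207.7 + 2,530×8.4 = 67,459.7; volume = 3,927 m³; S = 17.178 ‰
After stage 3: salt = 67,459.7 + 3,300×8.5 = 95,509.7; volume = 7,227 m³
S = 95,509.7 / 7,227 = 13.2157 ‰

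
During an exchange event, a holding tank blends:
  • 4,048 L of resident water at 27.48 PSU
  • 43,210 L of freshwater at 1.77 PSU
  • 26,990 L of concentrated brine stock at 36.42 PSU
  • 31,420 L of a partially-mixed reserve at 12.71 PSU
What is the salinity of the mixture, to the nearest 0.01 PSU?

14.86 PSU

Weighted by volume,
salt = 4,048×27.48 + 43,210×1.77 + 26,990×36.42 + 31,420×12.71 = 111,239.04 + 76,481.7 + 982,975.8 + 399,348.2 = 1,570,044.74
volume = 4,048 + 43,210 + 26,990 + 31,420 = 105,668 L
S = 1,570,044.74 / 105,668 = 14.8583 PSU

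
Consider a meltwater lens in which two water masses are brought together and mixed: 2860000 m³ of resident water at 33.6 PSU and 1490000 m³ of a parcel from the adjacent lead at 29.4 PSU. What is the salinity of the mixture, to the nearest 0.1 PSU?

Total salt / total volume:
salt = 2,860,000×33.6 + 1,490,000×29.4 = 96,096,000 + 43,806,000 = 139,902,000
volume = 2,860,000 + 1,490,000 = 4,350,000 m³
S = 139,902,000 / 4,350,000 = 32.161 PSU

32.2 PSU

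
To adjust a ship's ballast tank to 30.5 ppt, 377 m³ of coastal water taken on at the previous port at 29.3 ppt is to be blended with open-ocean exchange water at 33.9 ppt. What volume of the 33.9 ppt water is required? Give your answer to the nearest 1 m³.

133 m³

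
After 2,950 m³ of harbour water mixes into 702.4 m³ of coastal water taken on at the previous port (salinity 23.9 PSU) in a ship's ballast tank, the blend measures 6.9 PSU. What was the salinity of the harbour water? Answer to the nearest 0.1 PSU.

2.9 PSU

Salt balance: 702.4×23.9 + 2,950×S = 3,652.4×6.9
16,787.36 + 2,950·S = 25,201.56
S = (25,201.56 − 16,787.36) / 2,950 = 2.8523 PSU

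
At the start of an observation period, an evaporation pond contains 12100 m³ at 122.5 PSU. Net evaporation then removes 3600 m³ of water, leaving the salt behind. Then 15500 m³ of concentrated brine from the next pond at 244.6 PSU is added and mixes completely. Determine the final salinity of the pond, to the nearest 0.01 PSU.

After evaporation: salt = 12,100×122.5 = 1,482,250; volume = 12,100 − 3,600 = 8,500 m³
After mixing: salt = 1,482,250 + 15,500×244.6 = 5,273,550; volume = 8,500 + 15,500 = 24,000 m³
S = 5,273,550 / 24,000 = 219.7313 PSU

219.73 PSU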